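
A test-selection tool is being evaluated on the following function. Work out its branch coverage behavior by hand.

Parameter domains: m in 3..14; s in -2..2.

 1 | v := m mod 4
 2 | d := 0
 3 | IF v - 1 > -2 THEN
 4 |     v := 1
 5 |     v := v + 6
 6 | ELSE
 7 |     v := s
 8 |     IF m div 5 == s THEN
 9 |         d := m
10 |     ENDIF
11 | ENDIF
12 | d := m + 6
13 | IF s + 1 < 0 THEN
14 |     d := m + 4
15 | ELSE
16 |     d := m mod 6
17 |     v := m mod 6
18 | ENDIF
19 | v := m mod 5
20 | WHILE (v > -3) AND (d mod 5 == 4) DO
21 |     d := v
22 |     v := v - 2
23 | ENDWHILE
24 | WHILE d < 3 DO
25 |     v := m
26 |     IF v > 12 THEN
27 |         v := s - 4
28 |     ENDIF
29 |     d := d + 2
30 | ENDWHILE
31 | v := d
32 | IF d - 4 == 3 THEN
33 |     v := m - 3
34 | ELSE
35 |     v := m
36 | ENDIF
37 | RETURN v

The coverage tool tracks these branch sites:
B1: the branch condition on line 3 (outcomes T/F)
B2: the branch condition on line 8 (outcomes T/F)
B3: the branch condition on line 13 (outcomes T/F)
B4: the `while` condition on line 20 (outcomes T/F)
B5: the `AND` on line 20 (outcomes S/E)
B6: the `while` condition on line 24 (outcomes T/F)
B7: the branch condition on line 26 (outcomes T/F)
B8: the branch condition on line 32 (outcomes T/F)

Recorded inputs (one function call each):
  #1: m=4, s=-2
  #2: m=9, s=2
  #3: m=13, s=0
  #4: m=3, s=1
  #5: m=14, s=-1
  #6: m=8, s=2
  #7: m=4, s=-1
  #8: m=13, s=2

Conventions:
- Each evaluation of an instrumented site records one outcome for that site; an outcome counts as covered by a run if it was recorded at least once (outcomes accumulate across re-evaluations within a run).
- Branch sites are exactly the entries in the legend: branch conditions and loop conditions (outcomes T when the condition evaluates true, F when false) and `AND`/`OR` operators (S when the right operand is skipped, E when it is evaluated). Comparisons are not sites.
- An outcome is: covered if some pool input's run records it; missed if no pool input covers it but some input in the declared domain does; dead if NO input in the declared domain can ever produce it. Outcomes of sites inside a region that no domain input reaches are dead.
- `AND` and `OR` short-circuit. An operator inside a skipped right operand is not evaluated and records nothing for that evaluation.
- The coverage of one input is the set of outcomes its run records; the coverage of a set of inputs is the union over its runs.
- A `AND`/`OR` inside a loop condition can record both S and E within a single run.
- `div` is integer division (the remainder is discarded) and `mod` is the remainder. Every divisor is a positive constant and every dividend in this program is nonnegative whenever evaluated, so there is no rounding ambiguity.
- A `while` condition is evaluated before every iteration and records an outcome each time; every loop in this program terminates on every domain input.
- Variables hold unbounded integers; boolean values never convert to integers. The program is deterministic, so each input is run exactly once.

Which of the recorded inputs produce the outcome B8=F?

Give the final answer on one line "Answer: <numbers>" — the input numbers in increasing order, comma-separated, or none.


input #1 (m=4, s=-2): records B8=F
input #2 (m=9, s=2): records B8=F
input #3 (m=13, s=0): records B8=F
input #4 (m=3, s=1): records B8=F
input #5 (m=14, s=-1): records B8=F
input #6 (m=8, s=2): records B8=F
input #7 (m=4, s=-1): records B8=F
input #8 (m=13, s=2): records B8=F
Answer: 1, 2, 3, 4, 5, 6, 7, 8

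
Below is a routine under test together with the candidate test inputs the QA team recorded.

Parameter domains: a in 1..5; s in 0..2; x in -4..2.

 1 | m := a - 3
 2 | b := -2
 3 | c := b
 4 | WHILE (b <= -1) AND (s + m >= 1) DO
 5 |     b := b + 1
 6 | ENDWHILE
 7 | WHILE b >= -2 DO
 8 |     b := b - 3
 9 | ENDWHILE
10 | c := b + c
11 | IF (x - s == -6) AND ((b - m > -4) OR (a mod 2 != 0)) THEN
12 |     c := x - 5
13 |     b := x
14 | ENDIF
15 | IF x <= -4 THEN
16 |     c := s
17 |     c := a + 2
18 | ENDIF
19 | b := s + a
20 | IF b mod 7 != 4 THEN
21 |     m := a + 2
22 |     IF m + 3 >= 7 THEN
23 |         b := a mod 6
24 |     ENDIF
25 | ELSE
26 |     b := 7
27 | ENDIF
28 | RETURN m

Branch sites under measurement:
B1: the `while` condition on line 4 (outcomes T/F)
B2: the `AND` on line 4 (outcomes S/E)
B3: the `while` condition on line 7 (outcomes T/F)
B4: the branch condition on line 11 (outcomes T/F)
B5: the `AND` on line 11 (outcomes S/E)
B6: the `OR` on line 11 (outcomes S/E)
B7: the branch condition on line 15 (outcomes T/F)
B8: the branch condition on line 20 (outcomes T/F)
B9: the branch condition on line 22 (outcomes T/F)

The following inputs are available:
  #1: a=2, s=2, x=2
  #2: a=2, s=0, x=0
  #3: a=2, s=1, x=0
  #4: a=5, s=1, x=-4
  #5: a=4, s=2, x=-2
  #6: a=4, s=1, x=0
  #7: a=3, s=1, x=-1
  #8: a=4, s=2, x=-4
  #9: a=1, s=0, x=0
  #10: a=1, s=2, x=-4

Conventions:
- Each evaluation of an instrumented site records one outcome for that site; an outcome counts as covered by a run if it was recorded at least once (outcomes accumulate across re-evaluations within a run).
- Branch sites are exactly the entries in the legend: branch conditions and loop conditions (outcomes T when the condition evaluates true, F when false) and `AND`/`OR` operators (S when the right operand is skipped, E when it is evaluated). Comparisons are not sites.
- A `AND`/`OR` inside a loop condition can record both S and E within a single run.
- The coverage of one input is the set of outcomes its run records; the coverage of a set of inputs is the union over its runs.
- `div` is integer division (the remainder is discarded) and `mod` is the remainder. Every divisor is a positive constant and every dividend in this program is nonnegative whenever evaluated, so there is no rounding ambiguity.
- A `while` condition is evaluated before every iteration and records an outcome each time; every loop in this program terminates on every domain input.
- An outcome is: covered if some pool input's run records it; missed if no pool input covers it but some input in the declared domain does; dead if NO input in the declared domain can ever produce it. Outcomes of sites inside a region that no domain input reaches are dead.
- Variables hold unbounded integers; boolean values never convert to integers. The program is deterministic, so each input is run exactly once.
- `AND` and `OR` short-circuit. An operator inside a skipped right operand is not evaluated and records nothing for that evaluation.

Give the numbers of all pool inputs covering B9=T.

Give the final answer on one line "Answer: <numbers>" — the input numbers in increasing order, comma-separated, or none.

input #1 (a=2, s=2, x=2): misses B9=T
input #2 (a=2, s=0, x=0): covers B9=T
input #3 (a=2, s=1, x=0): covers B9=T
input #4 (a=5, s=1, x=-4): covers B9=T
input #5 (a=4, s=2, x=-2): covers B9=T
input #6 (a=4, s=1, x=0): covers B9=T
input #7 (a=3, s=1, x=-1): misses B9=T
input #8 (a=4, s=2, x=-4): covers B9=T
input #9 (a=1, s=0, x=0): misses B9=T
input #10 (a=1, s=2, x=-4): misses B9=T

Answer: 2, 3, 4, 5, 6, 8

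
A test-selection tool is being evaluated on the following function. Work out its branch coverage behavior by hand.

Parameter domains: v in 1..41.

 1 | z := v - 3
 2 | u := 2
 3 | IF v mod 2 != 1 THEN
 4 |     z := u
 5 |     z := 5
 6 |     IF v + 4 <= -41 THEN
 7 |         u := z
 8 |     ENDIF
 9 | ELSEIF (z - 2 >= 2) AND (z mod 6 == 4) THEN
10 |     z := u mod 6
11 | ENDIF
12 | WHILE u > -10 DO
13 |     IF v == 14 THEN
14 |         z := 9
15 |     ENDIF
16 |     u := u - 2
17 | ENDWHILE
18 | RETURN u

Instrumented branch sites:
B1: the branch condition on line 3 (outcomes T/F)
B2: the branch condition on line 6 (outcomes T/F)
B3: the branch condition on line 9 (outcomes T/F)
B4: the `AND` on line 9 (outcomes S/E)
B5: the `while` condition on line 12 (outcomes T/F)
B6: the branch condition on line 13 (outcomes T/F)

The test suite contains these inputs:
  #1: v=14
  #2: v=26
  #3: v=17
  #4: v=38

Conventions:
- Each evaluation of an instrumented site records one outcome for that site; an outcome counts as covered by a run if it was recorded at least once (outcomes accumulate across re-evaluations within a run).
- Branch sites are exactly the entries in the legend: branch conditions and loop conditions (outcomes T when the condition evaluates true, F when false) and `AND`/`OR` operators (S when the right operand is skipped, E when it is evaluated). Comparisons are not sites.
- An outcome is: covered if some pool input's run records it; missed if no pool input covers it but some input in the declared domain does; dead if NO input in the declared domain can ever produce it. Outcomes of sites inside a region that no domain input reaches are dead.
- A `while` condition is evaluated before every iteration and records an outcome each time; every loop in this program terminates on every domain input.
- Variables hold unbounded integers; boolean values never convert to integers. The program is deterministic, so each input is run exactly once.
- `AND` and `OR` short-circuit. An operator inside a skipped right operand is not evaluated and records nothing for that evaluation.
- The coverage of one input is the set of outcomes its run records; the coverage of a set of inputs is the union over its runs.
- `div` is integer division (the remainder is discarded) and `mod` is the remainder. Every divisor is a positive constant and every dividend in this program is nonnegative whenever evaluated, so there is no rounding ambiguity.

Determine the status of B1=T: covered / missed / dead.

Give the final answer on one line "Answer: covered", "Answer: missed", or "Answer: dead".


B1=T is recorded by pool input(s) 1, 2, 4 -> covered
Answer: covered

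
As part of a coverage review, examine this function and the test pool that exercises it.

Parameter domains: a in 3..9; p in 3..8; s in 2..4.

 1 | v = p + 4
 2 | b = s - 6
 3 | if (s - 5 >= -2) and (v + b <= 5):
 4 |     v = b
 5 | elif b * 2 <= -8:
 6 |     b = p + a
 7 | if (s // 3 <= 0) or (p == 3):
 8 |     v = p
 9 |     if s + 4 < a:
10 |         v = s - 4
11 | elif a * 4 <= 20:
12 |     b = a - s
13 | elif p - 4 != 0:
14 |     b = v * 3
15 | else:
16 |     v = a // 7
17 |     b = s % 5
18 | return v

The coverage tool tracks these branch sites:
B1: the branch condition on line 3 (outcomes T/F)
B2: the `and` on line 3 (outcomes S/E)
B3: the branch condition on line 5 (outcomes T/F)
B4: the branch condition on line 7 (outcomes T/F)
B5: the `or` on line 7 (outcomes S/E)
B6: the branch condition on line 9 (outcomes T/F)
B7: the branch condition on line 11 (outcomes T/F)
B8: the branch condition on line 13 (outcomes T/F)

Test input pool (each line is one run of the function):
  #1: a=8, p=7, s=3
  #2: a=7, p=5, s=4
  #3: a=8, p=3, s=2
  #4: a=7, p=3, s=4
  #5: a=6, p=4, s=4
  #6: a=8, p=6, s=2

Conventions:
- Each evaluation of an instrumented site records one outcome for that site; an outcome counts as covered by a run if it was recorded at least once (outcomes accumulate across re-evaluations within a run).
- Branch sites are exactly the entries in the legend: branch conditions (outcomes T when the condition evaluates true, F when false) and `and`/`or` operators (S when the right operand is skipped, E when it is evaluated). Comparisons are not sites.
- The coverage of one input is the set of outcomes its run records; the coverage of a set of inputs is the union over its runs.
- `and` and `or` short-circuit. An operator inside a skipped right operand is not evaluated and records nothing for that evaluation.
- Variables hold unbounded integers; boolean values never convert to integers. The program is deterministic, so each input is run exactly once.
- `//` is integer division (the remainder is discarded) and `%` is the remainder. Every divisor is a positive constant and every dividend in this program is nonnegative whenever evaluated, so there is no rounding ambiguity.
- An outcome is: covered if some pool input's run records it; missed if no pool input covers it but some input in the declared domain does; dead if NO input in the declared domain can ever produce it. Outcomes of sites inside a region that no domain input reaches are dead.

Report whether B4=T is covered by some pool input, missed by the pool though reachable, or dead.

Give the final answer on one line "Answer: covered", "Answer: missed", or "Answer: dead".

B4=T is recorded by pool input(s) 3, 4, 6 -> covered

Answer: covered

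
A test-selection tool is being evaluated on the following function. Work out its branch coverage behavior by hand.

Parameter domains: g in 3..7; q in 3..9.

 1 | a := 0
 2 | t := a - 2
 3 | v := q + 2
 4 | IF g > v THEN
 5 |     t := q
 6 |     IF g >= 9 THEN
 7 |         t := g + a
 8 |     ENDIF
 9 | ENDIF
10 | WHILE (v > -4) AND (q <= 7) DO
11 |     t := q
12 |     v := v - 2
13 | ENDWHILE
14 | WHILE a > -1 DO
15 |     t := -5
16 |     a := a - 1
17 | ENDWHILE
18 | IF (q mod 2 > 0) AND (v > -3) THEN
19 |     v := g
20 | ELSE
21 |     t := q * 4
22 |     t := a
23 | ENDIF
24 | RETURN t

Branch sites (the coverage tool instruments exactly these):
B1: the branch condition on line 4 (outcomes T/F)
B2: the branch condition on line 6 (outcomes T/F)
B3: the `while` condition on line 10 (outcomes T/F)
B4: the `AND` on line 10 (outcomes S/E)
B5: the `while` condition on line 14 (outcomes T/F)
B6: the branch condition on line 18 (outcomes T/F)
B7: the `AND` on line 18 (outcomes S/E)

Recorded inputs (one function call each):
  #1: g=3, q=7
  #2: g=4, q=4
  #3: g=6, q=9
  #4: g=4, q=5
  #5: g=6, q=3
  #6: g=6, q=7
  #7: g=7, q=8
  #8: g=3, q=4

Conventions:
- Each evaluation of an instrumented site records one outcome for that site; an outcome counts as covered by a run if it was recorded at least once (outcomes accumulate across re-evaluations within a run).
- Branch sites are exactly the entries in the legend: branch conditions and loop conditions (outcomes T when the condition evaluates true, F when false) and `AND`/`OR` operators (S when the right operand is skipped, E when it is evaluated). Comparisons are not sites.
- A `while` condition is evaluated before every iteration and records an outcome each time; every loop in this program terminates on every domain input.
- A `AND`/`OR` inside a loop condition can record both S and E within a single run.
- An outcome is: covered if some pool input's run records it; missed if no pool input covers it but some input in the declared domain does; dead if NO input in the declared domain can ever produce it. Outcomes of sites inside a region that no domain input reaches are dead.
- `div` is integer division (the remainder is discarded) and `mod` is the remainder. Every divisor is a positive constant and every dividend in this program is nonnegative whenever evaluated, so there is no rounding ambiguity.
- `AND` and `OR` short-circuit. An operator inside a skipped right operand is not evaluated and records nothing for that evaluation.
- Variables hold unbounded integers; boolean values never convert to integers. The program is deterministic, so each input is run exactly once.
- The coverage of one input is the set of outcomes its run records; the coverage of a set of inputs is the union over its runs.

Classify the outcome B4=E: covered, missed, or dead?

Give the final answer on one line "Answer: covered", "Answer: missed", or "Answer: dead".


B4=E is recorded by pool input(s) 1, 2, 3, 4, 5, 6, 7, 8 -> covered
Answer: covered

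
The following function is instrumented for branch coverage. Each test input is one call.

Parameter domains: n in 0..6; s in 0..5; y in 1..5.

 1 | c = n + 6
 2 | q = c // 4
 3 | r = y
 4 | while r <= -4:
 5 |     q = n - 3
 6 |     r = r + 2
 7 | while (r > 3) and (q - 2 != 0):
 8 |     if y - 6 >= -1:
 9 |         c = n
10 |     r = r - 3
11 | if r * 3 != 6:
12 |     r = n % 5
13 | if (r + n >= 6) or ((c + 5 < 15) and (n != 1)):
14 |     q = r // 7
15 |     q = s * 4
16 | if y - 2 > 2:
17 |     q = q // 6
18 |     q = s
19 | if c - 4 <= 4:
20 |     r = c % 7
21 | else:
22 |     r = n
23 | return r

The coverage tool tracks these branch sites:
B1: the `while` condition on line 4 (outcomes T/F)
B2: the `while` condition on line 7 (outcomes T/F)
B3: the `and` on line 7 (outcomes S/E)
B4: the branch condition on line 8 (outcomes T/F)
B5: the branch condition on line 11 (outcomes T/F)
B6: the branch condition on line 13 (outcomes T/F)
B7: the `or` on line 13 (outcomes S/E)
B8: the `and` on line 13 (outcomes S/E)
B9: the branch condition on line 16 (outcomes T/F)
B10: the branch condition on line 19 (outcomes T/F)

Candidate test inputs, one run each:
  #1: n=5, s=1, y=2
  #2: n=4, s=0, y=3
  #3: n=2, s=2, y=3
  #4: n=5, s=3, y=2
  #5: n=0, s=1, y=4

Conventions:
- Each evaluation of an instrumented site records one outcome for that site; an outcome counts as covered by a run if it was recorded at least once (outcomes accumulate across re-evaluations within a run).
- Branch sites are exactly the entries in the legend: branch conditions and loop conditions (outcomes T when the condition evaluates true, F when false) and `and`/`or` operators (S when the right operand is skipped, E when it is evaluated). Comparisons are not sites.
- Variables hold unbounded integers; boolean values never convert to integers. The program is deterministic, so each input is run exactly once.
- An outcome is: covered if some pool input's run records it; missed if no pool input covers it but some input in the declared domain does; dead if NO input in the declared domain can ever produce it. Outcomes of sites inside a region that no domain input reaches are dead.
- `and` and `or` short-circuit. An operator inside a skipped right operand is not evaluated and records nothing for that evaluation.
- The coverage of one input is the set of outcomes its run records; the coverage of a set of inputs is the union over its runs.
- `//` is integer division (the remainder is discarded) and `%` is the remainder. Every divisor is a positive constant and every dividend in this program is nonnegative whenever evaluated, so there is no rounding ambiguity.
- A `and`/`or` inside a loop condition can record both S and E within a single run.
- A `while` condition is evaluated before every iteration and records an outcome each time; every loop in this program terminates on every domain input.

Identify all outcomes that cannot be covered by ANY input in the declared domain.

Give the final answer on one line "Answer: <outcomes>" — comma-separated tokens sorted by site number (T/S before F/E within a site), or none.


running all 210 domain inputs and tallying outcomes:
  B1=T: zero occurrences over every domain input -> dead
  reachable outcomes have witnesses, e.g. B1=F (e.g. n=0, s=0, y=1), B2=T (e.g. n=0, s=0, y=4), B2=F (e.g. n=0, s=0, y=1), B3=S (e.g. n=0, s=0, y=1)
Answer: B1=T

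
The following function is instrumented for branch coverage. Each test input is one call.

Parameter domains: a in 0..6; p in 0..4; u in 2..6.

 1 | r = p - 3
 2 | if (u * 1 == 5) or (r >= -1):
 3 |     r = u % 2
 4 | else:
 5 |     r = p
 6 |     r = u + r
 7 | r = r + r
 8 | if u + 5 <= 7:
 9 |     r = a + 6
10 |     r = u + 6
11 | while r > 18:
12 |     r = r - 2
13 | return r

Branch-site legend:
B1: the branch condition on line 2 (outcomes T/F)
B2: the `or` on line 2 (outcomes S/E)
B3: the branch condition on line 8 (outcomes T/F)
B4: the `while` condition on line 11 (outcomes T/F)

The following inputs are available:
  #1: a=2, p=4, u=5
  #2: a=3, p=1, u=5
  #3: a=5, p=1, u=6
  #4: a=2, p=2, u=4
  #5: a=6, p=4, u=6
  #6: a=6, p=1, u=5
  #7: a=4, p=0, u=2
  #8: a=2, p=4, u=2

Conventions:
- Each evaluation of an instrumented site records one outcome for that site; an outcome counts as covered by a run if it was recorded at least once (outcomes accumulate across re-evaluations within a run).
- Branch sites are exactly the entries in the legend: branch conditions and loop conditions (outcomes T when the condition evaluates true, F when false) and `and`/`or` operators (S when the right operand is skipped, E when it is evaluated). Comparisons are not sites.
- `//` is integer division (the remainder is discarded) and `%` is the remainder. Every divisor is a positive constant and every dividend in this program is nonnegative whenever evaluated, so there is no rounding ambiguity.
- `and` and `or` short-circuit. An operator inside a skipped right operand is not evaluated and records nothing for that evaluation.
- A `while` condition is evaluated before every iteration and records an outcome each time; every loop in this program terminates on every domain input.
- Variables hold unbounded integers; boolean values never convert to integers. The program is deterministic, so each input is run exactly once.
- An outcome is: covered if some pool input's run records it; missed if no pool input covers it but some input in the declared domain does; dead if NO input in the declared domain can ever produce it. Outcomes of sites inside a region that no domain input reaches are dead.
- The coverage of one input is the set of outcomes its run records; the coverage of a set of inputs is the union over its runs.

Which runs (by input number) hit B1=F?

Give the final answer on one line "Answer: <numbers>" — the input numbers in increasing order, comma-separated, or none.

input #1 (a=2, p=4, u=5): does not produce B1=F
input #2 (a=3, p=1, u=5): does not produce B1=F
input #3 (a=5, p=1, u=6): produces B1=F
input #4 (a=2, p=2, u=4): does not produce B1=F
input #5 (a=6, p=4, u=6): does not produce B1=F
input #6 (a=6, p=1, u=5): does not produce B1=F
input #7 (a=4, p=0, u=2): produces B1=F
input #8 (a=2, p=4, u=2): does not produce B1=F

Answer: 3, 7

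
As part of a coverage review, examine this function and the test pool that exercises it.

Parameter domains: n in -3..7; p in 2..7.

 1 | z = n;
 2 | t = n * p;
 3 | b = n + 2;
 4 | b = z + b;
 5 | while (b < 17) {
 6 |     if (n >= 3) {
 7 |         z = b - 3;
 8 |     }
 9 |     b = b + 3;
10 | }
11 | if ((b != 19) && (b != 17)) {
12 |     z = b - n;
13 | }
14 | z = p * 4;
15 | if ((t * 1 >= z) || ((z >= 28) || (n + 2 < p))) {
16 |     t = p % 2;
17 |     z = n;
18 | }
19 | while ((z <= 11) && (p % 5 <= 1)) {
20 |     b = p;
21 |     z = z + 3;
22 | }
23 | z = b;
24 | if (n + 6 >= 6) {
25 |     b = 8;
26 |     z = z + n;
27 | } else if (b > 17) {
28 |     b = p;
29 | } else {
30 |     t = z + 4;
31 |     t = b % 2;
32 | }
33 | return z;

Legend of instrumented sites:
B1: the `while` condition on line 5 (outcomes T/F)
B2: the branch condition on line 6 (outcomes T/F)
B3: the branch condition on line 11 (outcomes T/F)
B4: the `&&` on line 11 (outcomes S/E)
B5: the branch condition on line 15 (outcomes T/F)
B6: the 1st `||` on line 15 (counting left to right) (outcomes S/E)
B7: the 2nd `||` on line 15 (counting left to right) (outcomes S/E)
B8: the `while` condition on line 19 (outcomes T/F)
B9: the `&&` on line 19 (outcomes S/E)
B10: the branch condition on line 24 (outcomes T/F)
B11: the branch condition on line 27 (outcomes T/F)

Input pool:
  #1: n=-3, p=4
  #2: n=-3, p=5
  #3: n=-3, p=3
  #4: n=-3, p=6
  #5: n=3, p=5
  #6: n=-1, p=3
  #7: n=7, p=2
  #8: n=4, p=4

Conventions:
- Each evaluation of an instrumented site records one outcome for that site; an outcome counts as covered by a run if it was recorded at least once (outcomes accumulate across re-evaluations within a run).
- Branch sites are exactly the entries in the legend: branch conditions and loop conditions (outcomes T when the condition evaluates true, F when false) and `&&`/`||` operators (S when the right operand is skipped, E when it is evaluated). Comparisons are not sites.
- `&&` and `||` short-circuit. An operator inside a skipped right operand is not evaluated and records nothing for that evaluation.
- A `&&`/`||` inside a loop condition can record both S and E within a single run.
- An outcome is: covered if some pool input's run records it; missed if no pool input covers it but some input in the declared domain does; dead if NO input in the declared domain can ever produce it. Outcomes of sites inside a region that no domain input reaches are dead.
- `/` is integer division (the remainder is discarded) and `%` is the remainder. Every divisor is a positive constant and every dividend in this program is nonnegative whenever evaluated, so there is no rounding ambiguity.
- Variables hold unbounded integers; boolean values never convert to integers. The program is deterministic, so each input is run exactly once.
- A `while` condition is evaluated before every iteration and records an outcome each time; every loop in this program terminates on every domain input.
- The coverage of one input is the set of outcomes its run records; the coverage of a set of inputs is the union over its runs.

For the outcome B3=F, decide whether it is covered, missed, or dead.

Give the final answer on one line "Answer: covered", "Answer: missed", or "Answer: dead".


B3=F is recorded by pool input(s) 1, 2, 3, 4, 5, 7, 8 -> covered
Answer: covered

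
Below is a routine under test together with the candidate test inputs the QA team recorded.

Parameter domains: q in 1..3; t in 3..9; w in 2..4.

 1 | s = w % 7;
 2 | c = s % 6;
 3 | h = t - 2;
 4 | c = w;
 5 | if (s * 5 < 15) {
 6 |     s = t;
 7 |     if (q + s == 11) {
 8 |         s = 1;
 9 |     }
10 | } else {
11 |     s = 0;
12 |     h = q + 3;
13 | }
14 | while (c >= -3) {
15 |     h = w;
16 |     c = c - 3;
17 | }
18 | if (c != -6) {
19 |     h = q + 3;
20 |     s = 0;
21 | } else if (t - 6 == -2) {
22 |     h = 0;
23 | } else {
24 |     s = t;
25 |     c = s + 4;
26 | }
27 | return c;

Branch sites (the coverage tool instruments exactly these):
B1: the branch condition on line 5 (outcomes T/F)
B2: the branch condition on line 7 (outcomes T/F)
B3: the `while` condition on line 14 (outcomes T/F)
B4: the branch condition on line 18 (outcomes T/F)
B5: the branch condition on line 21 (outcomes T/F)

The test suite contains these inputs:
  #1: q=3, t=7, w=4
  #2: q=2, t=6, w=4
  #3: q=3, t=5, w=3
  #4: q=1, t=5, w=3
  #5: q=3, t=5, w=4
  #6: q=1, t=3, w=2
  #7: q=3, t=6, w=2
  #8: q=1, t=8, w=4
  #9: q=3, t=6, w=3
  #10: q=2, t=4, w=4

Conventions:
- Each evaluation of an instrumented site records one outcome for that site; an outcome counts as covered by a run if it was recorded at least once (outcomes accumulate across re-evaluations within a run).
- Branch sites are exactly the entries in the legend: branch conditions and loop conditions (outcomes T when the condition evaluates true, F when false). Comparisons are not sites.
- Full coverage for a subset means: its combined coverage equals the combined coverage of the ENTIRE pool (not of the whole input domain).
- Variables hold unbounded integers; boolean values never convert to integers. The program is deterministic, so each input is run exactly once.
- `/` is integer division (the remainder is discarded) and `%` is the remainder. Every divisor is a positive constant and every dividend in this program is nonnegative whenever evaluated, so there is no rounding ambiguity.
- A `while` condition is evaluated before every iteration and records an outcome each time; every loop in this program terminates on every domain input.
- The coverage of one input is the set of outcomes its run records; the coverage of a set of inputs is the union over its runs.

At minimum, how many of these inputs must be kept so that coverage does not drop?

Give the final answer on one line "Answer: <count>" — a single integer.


run #1 (q=3, t=7, w=4) runs B1->F, B3->T, B3->T, B3->T, B3->F, B4->T; records B1=F, B3=T, B3=F, B4=T
run #2 (q=2, t=6, w=4) runs B1->F, B3->T, B3->T, B3->T, B3->F, B4->T; records B1=F, B3=T, B3=F, B4=T
run #3 (q=3, t=5, w=3) runs B1->F, B3->T, B3->T, B3->T, B3->F, B4->F, B5->F; records B1=F, B3=T, B3=F, B4=F, B5=F
run #4 (q=1, t=5, w=3) runs B1->F, B3->T, B3->T, B3->T, B3->F, B4->F, B5->F; records B1=F, B3=T, B3=F, B4=F, B5=F
run #5 (q=3, t=5, w=4) runs B1->F, B3->T, B3->T, B3->T, B3->F, B4->T; records B1=F, B3=T, B3=F, B4=T
run #6 (q=1, t=3, w=2) runs B1->T, B2->F, B3->T, B3->T, B3->F, B4->T; records B1=T, B2=F, B3=T, B3=F, B4=T
run #7 (q=3, t=6, w=2) runs B1->T, B2->F, B3->T, B3->T, B3->F, B4->T; records B1=T, B2=F, B3=T, B3=F, B4=T
run #8 (q=1, t=8, w=4) runs B1->F, B3->T, B3->T, B3->T, B3->F, B4->T; records B1=F, B3=T, B3=F, B4=T
run #9 (q=3, t=6, w=3) runs B1->F, B3->T, B3->T, B3->T, B3->F, B4->F, B5->F; records B1=F, B3=T, B3=F, B4=F, B5=F
run #10 (q=2, t=4, w=4) runs B1->F, B3->T, B3->T, B3->T, B3->F, B4->T; records B1=F, B3=T, B3=F, B4=T
the full pool covers 8 outcomes: B1=T, B1=F, B2=F, B3=T, B3=F, B4=T, B4=F, B5=F
size 1 is not enough: best union over all size-1 subsets is 5/8
size 2: inputs {3, 6} cover all 8 outcomes, and no lexicographically smaller subset of this size does
Answer: 2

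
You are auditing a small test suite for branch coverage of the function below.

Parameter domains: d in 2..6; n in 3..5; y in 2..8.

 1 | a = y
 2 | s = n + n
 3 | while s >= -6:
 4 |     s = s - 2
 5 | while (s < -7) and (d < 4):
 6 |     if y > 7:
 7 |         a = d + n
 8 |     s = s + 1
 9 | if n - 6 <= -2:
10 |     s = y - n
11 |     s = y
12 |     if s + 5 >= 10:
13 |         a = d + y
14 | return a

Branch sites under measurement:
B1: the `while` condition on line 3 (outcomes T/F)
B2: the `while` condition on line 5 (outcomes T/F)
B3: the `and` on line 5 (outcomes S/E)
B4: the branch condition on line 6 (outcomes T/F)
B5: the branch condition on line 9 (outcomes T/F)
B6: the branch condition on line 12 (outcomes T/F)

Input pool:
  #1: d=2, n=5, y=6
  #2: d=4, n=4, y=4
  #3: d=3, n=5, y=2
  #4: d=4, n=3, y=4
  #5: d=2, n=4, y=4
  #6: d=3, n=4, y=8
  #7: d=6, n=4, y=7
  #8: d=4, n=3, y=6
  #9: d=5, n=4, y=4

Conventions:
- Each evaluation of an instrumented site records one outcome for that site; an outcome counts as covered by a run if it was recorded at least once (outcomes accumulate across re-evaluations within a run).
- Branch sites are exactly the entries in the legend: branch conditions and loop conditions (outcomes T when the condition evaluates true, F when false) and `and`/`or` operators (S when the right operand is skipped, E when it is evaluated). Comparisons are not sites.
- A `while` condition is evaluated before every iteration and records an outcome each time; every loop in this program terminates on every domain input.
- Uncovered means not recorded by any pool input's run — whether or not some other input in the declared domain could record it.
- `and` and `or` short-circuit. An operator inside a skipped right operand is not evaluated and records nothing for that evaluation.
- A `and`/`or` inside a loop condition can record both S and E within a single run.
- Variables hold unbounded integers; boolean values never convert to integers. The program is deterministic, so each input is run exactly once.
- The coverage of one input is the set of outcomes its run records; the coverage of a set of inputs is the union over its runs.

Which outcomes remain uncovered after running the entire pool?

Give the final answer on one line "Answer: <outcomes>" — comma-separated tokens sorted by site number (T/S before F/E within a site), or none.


#1 (d=2, n=5, y=6) -> B1->T, B1->T, B1->T, B1->T, B1->T, B1->T, B1->T, B1->T, B1->T, B1->F, B3->E, B2->T, B4->F, B3->S, ...; covered: B1=T, B1=F, B2=T, B2=F, B3=S, B3=E, B4=F, B5=F
#2 (d=4, n=4, y=4) -> B1->T, B1->T, B1->T, B1->T, B1->T, B1->T, B1->T, B1->T, B1->F, B3->E, B2->F, B5->T, B6->F; covered: B1=T, B1=F, B2=F, B3=E, B5=T, B6=F
#3 (d=3, n=5, y=2) -> B1->T, B1->T, B1->T, B1->T, B1->T, B1->T, B1->T, B1->T, B1->T, B1->F, B3->E, B2->T, B4->F, B3->S, ...; covered: B1=T, B1=F, B2=T, B2=F, B3=S, B3=E, B4=F, B5=F
#4 (d=4, n=3, y=4) -> B1->T, B1->T, B1->T, B1->T, B1->T, B1->T, B1->T, B1->F, B3->E, B2->F, B5->T, B6->F; covered: B1=T, B1=F, B2=F, B3=E, B5=T, B6=F
#5 (d=2, n=4, y=4) -> B1->T, B1->T, B1->T, B1->T, B1->T, B1->T, B1->T, B1->T, B1->F, B3->E, B2->T, B4->F, B3->S, B2->F, ...; covered: B1=T, B1=F, B2=T, B2=F, B3=S, B3=E, B4=F, B5=T, B6=F
#6 (d=3, n=4, y=8) -> B1->T, B1->T, B1->T, B1->T, B1->T, B1->T, B1->T, B1->T, B1->F, B3->E, B2->T, B4->T, B3->S, B2->F, ...; covered: B1=T, B1=F, B2=T, B2=F, B3=S, B3=E, B4=T, B5=T, B6=T
#7 (d=6, n=4, y=7) -> B1->T, B1->T, B1->T, B1->T, B1->T, B1->T, B1->T, B1->T, B1->F, B3->E, B2->F, B5->T, B6->T; covered: B1=T, B1=F, B2=F, B3=E, B5=T, B6=T
#8 (d=4, n=3, y=6) -> B1->T, B1->T, B1->T, B1->T, B1->T, B1->T, B1->T, B1->F, B3->E, B2->F, B5->T, B6->T; covered: B1=T, B1=F, B2=F, B3=E, B5=T, B6=T
#9 (d=5, n=4, y=4) -> B1->T, B1->T, B1->T, B1->T, B1->T, B1->T, B1->T, B1->T, B1->F, B3->E, B2->F, B5->T, B6->F; covered: B1=T, B1=F, B2=F, B3=E, B5=T, B6=F
union over the pool: B1=T, B1=F, B2=T, B2=F, B3=S, B3=E, B4=T, B4=F, B5=T, B5=F, B6=T, B6=F
uncovered (0 of 12): none
Answer: none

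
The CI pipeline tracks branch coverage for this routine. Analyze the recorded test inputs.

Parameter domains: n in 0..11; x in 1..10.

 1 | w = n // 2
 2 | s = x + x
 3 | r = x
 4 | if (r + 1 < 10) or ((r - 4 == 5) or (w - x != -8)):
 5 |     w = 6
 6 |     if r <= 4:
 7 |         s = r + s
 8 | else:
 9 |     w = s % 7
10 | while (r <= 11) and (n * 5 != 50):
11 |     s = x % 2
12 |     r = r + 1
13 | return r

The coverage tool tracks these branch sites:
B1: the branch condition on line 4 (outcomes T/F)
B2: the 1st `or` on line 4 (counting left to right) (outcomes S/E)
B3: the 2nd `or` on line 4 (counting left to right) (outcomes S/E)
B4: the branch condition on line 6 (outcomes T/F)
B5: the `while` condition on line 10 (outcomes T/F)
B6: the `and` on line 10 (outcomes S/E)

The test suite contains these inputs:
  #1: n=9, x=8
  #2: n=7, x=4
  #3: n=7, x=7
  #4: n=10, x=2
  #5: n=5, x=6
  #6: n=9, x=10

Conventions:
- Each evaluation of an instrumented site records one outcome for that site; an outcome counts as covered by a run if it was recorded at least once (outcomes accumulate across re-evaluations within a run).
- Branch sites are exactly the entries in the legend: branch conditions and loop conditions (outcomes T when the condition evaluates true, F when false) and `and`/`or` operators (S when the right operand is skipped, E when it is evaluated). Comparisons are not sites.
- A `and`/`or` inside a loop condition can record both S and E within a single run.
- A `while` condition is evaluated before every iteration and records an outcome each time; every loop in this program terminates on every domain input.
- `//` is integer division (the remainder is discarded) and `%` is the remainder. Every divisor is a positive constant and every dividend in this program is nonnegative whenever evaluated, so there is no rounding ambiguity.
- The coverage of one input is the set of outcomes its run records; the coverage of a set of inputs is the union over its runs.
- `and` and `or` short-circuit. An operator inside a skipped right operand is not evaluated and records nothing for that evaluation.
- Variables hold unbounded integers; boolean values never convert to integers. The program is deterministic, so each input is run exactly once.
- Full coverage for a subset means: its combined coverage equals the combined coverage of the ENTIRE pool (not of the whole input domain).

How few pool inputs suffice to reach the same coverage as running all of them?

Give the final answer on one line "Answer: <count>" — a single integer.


run #1 (n=9, x=8) runs B2->S, B1->T, B4->F, B6->E, B5->T, B6->E, B5->T, B6->E, B5->T, B6->E, B5->T, B6->S, B5->F; records B1=T, B2=S, B4=F, B5=T, B5=F, B6=S, B6=E
run #2 (n=7, x=4) runs B2->S, B1->T, B4->T, B6->E, B5->T, B6->E, B5->T, B6->E, B5->T, B6->E, B5->T, B6->E, B5->T, B6->E, ...; records B1=T, B2=S, B4=T, B5=T, B5=F, B6=S, B6=E
run #3 (n=7, x=7) runs B2->S, B1->T, B4->F, B6->E, B5->T, B6->E, B5->T, B6->E, B5->T, B6->E, B5->T, B6->E, B5->T, B6->S, ...; records B1=T, B2=S, B4=F, B5=T, B5=F, B6=S, B6=E
run #4 (n=10, x=2) runs B2->S, B1->T, B4->T, B6->E, B5->F; records B1=T, B2=S, B4=T, B5=F, B6=E
run #5 (n=5, x=6) runs B2->S, B1->T, B4->F, B6->E, B5->T, B6->E, B5->T, B6->E, B5->T, B6->E, B5->T, B6->E, B5->T, B6->E, ...; records B1=T, B2=S, B4=F, B5=T, B5=F, B6=S, B6=E
run #6 (n=9, x=10) runs B2->E, B3->E, B1->T, B4->F, B6->E, B5->T, B6->E, B5->T, B6->S, B5->F; records B1=T, B2=E, B3=E, B4=F, B5=T, B5=F, B6=S, B6=E
pool-wide coverage (10 outcomes): B1=T, B2=S, B2=E, B3=E, B4=T, B4=F, B5=T, B5=F, B6=S, B6=E
every size-1 subset falls short of the 10 outcomes (best: 8/10)
at size 2, {2, 6} reaches all 10 outcomes; every lexicographically earlier size-2 subset fails
Answer: 2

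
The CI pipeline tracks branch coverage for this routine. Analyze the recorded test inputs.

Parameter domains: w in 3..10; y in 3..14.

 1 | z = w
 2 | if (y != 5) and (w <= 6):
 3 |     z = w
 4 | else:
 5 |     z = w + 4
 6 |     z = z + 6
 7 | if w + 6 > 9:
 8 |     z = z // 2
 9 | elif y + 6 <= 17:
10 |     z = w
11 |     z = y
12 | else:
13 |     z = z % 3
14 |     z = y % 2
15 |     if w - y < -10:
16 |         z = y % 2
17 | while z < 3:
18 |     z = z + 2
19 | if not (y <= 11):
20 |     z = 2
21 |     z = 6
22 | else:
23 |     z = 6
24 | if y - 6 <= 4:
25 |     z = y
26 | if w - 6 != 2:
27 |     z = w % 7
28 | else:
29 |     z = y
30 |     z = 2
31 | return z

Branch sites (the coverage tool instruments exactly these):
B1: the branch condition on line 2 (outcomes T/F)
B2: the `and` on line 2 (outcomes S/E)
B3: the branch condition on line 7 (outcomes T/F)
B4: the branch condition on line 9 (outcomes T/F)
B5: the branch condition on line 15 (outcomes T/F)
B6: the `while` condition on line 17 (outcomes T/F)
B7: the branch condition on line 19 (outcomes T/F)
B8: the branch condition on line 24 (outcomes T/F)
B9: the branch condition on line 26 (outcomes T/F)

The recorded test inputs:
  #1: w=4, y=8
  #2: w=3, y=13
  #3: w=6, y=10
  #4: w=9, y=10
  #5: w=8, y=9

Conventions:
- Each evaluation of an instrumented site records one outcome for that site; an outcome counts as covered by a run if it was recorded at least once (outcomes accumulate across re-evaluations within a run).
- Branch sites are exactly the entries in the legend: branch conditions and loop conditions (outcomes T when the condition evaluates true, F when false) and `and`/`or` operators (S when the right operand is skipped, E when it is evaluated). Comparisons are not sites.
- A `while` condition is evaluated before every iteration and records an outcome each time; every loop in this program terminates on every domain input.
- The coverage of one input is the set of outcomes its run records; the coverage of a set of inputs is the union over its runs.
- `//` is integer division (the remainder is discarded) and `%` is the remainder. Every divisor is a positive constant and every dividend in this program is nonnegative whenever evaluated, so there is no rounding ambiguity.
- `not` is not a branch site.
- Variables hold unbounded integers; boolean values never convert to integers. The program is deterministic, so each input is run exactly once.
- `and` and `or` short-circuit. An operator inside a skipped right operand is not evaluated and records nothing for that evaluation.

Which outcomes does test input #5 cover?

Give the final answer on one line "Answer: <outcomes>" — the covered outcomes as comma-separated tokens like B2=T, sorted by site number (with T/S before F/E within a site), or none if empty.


Simulating input #5 (w=8, y=9) step by step:
  B2->E, B1->F, B3->T, B6->F, B7->F, B8->T, B9->F
collecting distinct outcomes: B1=F, B2=E, B3=T, B6=F, B7=F, B8=T, B9=F
Answer: B1=F, B2=E, B3=T, B6=F, B7=F, B8=T, B9=F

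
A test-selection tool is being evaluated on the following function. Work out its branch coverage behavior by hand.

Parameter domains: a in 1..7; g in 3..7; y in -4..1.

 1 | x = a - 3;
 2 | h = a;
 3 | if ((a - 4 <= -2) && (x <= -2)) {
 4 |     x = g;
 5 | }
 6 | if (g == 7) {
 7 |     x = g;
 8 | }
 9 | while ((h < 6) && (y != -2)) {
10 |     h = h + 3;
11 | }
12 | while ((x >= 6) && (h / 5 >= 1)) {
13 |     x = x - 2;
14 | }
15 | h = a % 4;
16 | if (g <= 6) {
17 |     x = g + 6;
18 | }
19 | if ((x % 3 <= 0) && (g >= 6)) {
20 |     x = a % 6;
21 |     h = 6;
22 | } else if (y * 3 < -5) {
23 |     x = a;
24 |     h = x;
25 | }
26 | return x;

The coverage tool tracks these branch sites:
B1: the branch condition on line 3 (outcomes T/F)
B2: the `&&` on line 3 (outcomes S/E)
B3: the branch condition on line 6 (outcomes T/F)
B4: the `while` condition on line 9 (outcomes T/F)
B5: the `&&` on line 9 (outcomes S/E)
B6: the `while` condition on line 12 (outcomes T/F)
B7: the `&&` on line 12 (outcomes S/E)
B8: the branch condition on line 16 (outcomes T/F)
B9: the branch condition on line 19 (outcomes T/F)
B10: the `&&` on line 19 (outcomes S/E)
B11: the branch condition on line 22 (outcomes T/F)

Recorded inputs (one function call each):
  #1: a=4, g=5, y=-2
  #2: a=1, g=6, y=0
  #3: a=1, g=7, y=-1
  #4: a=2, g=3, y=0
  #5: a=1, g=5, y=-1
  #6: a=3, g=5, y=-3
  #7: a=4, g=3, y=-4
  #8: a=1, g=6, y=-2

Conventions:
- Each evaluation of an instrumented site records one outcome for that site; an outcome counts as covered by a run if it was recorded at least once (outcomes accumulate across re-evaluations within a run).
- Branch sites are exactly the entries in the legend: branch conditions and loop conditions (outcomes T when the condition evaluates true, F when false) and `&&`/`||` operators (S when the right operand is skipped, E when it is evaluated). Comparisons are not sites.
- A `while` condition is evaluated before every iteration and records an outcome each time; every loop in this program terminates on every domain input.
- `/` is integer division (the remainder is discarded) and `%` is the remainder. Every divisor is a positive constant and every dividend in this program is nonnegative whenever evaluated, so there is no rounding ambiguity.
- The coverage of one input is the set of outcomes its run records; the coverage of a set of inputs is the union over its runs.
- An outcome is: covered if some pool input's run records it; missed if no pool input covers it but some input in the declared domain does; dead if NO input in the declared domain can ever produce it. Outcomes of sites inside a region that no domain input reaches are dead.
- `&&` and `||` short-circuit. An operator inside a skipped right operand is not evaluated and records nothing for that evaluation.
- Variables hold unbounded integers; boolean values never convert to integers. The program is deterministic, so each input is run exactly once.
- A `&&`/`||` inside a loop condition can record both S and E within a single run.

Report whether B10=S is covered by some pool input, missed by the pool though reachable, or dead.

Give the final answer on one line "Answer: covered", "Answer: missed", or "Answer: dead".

B10=S is recorded by pool input(s) 1, 3, 5, 6 -> covered

Answer: covered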